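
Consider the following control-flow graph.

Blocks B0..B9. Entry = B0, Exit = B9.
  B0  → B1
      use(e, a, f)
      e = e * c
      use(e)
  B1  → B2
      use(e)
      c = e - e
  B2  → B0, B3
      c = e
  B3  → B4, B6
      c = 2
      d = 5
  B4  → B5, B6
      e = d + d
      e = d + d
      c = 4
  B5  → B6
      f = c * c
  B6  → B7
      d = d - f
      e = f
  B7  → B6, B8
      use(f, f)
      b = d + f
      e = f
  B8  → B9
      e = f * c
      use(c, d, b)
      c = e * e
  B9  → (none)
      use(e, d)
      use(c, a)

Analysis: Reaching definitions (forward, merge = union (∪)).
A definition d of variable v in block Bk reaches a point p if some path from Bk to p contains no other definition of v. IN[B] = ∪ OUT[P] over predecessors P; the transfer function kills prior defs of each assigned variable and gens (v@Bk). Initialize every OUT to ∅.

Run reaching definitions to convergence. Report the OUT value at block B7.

Answer: {b@B7, c@B3, c@B4, d@B6, e@B7, f@B5}

Derivation:
Per-block solution:
  B0:   IN={c@B2, e@B0}   OUT={c@B2, e@B0}
  B1:   IN={c@B2, e@B0}   OUT={c@B1, e@B0}
  B2:   IN={c@B1, e@B0}   OUT={c@B2, e@B0}
  B3:   IN={c@B2, e@B0}   OUT={c@B3, d@B3, e@B0}
  B4:   IN={c@B3, d@B3, e@B0}   OUT={c@B4, d@B3, e@B4}
  B5:   IN={c@B4, d@B3, e@B4}   OUT={c@B4, d@B3, e@B4, f@B5}
  B6:   IN={b@B7, c@B3, c@B4, d@B3, d@B6, e@B0, e@B4, e@B7, f@B5}   OUT={b@B7, c@B3, c@B4, d@B6, e@B6, f@B5}
  B7:   IN={b@B7, c@B3, c@B4, d@B6, e@B6, f@B5}   OUT={b@B7, c@B3, c@B4, d@B6, e@B7, f@B5}
  B8:   IN={b@B7, c@B3, c@B4, d@B6, e@B7, f@B5}   OUT={b@B7, c@B8, d@B6, e@B8, f@B5}
  B9:   IN={b@B7, c@B8, d@B6, e@B8, f@B5}   OUT={b@B7, c@B8, d@B6, e@B8, f@B5}

Merge at B7: IN[B7] = OUT[B6] = {b@B7, c@B3, c@B4, d@B6, e@B6, f@B5}
Applying B7's transfer function to that IN value gives OUT[B7] (row B7 above).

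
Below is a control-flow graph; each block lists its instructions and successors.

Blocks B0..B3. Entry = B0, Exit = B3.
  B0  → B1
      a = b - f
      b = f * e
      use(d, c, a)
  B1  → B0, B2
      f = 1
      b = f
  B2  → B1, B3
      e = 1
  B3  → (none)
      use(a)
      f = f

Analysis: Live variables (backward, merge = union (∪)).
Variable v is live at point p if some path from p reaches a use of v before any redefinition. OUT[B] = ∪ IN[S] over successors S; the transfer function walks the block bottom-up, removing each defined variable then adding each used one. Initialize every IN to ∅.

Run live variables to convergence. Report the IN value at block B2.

Converged values:
  B0: | IN={b, c, d, e, f} | OUT={a, c, d, e}
  B1: | IN={a, c, d, e} | OUT={a, b, c, d, e, f}
  B2: | IN={a, c, d, f} | OUT={a, c, d, e, f}
  B3: | IN={a, f} | OUT={}

Merge at B2: OUT[B2] = IN[B1] ⊔ IN[B3] = {a, c, d, e, f}
Applying B2's transfer function to that OUT value gives IN[B2] (row B2 above).

Answer: {a, c, d, f}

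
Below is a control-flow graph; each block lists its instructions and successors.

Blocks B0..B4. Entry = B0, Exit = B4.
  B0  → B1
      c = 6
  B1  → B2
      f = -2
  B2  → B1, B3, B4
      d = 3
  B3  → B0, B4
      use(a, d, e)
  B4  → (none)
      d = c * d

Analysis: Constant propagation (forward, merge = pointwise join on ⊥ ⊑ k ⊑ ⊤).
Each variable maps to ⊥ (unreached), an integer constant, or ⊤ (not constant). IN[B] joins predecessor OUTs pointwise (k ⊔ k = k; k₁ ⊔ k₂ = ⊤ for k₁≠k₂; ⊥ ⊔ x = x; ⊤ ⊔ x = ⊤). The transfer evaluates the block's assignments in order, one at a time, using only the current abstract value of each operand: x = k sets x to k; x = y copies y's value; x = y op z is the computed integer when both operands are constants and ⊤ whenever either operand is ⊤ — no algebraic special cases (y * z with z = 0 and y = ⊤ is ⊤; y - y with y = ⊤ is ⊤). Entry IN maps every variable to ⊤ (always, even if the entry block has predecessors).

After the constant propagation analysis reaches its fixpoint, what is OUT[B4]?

Answer: {a: ⊤, b: ⊤, c: 6, d: 18, e: ⊤, f: -2}

Derivation:
Per-block solution:
  B0: | IN=(all ⊤) | OUT={c:6; rest ⊤}
  B1: | IN={c:6; rest ⊤} | OUT={c:6, f:-2; rest ⊤}
  B2: | IN={c:6, f:-2; rest ⊤} | OUT={c:6, d:3, f:-2; rest ⊤}
  B3: | IN={c:6, d:3, f:-2; rest ⊤} | OUT={c:6, d:3, f:-2; rest ⊤}
  B4: | IN={c:6, d:3, f:-2; rest ⊤} | OUT={c:6, d:18, f:-2; rest ⊤}

Merge at B4: IN[B4] = OUT[B2] ⊔ OUT[B3] = {a: ⊤, b: ⊤, c: 6, d: 3, e: ⊤, f: -2}
Applying B4's transfer function to that IN value gives OUT[B4] (row B4 above).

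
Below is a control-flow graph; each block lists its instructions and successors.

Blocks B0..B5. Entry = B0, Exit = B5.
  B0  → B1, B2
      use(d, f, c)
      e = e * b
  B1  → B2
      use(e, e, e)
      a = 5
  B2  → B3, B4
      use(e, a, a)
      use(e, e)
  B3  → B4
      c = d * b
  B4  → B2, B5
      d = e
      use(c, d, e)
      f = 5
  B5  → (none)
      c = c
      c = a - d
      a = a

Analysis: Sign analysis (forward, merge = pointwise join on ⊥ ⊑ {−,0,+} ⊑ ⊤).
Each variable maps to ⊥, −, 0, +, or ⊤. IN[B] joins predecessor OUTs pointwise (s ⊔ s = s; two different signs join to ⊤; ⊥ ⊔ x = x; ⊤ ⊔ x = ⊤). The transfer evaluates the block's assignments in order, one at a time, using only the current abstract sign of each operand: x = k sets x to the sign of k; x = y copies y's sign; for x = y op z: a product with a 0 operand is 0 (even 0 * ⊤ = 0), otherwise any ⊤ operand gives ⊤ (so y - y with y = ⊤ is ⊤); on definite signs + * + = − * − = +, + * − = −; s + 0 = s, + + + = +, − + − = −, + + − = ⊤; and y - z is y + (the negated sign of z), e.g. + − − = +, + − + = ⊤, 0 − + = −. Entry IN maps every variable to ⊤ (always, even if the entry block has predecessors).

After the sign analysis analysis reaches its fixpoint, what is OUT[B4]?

Answer: {a: ⊤, b: ⊤, c: ⊤, d: ⊤, e: ⊤, f: +}

Working:
Fixpoint table:
  B0: | IN=(all ⊤) | OUT=(all ⊤)
  B1: | IN=(all ⊤) | OUT={a:+; rest ⊤}
  B2: | IN=(all ⊤) | OUT=(all ⊤)
  B3: | IN=(all ⊤) | OUT=(all ⊤)
  B4: | IN=(all ⊤) | OUT={f:+; rest ⊤}
  B5: | IN={f:+; rest ⊤} | OUT={f:+; rest ⊤}

Merge at B4: IN[B4] = OUT[B2] ⊔ OUT[B3] = {a: ⊤, b: ⊤, c: ⊤, d: ⊤, e: ⊤, f: ⊤}
Applying B4's transfer function to that IN value gives OUT[B4] (row B4 above).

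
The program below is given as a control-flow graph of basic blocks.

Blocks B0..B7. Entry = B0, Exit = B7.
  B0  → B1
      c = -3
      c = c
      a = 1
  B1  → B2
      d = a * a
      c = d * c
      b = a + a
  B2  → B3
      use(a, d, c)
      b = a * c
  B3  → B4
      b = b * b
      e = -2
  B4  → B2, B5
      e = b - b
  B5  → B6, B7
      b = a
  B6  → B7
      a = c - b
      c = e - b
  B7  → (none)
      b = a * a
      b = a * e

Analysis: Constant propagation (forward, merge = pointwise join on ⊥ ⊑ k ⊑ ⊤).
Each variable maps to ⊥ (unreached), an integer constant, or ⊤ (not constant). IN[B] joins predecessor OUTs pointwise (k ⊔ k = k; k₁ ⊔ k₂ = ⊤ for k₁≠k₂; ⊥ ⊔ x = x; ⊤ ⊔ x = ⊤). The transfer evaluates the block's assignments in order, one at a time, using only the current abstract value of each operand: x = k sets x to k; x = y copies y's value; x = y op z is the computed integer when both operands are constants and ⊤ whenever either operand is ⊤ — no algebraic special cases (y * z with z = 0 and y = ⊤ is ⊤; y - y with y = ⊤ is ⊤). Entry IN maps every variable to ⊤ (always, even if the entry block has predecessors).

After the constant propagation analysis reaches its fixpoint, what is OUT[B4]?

Fixpoint table:
  B0:  IN=(all ⊤)  OUT={a:1, c:-3; rest ⊤}
  B1:  IN={a:1, c:-3; rest ⊤}  OUT={a:1, b:2, c:-3, d:1; rest ⊤}
  B2:  IN={a:1, c:-3, d:1; rest ⊤}  OUT={a:1, b:-3, c:-3, d:1; rest ⊤}
  B3:  IN={a:1, b:-3, c:-3, d:1; rest ⊤}  OUT={a:1, b:9, c:-3, d:1, e:-2; rest ⊤}
  B4:  IN={a:1, b:9, c:-3, d:1, e:-2; rest ⊤}  OUT={a:1, b:9, c:-3, d:1, e:0; rest ⊤}
  B5:  IN={a:1, b:9, c:-3, d:1, e:0; rest ⊤}  OUT={a:1, b:1, c:-3, d:1, e:0; rest ⊤}
  B6:  IN={a:1, b:1, c:-3, d:1, e:0; rest ⊤}  OUT={a:-4, b:1, c:-1, d:1, e:0; rest ⊤}
  B7:  IN={b:1, d:1, e:0; rest ⊤}  OUT={d:1, e:0; rest ⊤}

Merge at B4: IN[B4] = OUT[B3] = {a: 1, b: 9, c: -3, d: 1, e: -2, f: ⊤}
Applying B4's transfer function to that IN value gives OUT[B4] (row B4 above).

Answer: {a: 1, b: 9, c: -3, d: 1, e: 0, f: ⊤}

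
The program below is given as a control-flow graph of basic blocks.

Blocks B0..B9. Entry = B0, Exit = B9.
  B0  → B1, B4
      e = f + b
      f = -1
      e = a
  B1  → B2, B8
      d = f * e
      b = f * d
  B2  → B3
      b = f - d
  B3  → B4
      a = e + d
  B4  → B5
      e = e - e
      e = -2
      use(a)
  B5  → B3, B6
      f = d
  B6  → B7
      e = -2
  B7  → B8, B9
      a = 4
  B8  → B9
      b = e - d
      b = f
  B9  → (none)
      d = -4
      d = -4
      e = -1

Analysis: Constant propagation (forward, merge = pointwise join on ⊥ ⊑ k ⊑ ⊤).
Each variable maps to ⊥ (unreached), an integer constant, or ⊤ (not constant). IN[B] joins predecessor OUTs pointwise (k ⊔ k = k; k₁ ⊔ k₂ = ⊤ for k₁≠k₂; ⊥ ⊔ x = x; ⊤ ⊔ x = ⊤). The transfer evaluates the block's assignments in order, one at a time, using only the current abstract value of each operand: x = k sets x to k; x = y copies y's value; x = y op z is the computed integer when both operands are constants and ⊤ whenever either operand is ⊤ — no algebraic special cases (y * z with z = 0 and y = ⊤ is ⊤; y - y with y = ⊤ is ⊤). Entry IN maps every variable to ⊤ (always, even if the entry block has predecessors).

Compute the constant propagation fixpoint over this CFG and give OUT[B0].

Answer: {a: ⊤, b: ⊤, c: ⊤, d: ⊤, e: ⊤, f: -1}

Working:
Fixpoint table:
  B0:  IN=(all ⊤)  OUT={f:-1; rest ⊤}
  B1:  IN={f:-1; rest ⊤}  OUT={f:-1; rest ⊤}
  B2:  IN={f:-1; rest ⊤}  OUT={f:-1; rest ⊤}
  B3:  IN=(all ⊤)  OUT=(all ⊤)
  B4:  IN=(all ⊤)  OUT={e:-2; rest ⊤}
  B5:  IN={e:-2; rest ⊤}  OUT={e:-2; rest ⊤}
  B6:  IN={e:-2; rest ⊤}  OUT={e:-2; rest ⊤}
  B7:  IN={e:-2; rest ⊤}  OUT={a:4, e:-2; rest ⊤}
  B8:  IN=(all ⊤)  OUT=(all ⊤)
  B9:  IN=(all ⊤)  OUT={d:-4, e:-1; rest ⊤}

B0 is the boundary node: IN[B0] = {a: ⊤, b: ⊤, c: ⊤, d: ⊤, e: ⊤, f: ⊤}
Applying B0's transfer function to that IN value gives OUT[B0] (row B0 above).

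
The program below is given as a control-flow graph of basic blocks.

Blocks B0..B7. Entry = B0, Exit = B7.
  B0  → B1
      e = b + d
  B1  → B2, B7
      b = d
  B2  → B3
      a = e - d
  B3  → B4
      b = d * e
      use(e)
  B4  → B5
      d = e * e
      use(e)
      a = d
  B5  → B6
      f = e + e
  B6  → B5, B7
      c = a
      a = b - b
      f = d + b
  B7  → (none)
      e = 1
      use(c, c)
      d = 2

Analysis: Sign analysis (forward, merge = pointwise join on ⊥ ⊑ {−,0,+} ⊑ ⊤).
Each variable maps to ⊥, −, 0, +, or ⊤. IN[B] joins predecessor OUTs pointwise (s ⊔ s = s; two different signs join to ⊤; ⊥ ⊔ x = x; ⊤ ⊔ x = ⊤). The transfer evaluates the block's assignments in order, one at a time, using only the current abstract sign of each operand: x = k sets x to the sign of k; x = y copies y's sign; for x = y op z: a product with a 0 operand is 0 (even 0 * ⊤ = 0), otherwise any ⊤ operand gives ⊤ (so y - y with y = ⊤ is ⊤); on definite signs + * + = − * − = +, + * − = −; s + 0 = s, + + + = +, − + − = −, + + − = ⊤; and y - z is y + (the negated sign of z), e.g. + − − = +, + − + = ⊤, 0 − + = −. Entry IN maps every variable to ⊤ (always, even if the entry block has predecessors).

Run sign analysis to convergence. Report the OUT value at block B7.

Converged values:
  B0:   IN=(all ⊤)   OUT=(all ⊤)
  B1:   IN=(all ⊤)   OUT=(all ⊤)
  B2:   IN=(all ⊤)   OUT=(all ⊤)
  B3:   IN=(all ⊤)   OUT=(all ⊤)
  B4:   IN=(all ⊤)   OUT=(all ⊤)
  B5:   IN=(all ⊤)   OUT=(all ⊤)
  B6:   IN=(all ⊤)   OUT=(all ⊤)
  B7:   IN=(all ⊤)   OUT={d:+, e:+; rest ⊤}

Merge at B7: IN[B7] = OUT[B1] ⊔ OUT[B6] = {a: ⊤, b: ⊤, c: ⊤, d: ⊤, e: ⊤, f: ⊤}
Applying B7's transfer function to that IN value gives OUT[B7] (row B7 above).

Answer: {a: ⊤, b: ⊤, c: ⊤, d: +, e: +, f: ⊤}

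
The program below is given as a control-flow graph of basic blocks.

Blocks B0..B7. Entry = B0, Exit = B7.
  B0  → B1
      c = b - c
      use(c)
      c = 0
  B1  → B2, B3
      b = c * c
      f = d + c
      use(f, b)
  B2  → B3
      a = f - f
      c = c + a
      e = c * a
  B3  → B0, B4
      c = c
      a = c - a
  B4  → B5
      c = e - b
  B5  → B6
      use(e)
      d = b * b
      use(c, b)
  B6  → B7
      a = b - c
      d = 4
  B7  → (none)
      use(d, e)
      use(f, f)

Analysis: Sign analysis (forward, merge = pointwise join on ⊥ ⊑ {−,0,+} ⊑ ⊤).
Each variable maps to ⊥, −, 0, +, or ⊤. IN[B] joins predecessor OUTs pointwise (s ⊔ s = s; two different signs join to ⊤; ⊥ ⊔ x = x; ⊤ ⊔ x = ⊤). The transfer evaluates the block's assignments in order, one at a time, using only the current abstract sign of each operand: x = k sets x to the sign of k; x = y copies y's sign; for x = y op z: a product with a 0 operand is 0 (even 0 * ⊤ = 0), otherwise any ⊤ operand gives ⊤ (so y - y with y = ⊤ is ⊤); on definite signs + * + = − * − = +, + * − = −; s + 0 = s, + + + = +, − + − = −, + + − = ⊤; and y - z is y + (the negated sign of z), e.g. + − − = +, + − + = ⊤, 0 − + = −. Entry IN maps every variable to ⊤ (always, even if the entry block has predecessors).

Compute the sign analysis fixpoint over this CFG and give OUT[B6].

Fixpoint table:
  B0: | IN=(all ⊤) | OUT={c:0; rest ⊤}
  B1: | IN={c:0; rest ⊤} | OUT={b:0, c:0; rest ⊤}
  B2: | IN={b:0, c:0; rest ⊤} | OUT={b:0; rest ⊤}
  B3: | IN={b:0; rest ⊤} | OUT={b:0; rest ⊤}
  B4: | IN={b:0; rest ⊤} | OUT={b:0; rest ⊤}
  B5: | IN={b:0; rest ⊤} | OUT={b:0, d:0; rest ⊤}
  B6: | IN={b:0, d:0; rest ⊤} | OUT={b:0, d:+; rest ⊤}
  B7: | IN={b:0, d:+; rest ⊤} | OUT={b:0, d:+; rest ⊤}

Merge at B6: IN[B6] = OUT[B5] = {a: ⊤, b: 0, c: ⊤, d: 0, e: ⊤, f: ⊤}
Applying B6's transfer function to that IN value gives OUT[B6] (row B6 above).

Answer: {a: ⊤, b: 0, c: ⊤, d: +, e: ⊤, f: ⊤}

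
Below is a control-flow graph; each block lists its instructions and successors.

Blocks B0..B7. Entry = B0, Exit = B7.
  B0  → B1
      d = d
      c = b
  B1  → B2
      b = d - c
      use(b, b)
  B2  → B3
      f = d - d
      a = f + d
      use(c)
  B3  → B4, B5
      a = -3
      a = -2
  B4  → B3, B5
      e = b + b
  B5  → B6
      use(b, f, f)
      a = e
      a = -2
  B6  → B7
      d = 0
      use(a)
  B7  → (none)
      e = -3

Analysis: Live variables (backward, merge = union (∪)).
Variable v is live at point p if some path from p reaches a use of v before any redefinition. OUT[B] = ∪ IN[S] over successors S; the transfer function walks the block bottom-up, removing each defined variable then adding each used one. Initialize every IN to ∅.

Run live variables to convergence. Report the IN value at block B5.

Answer: {b, e, f}

Trace:
Per-block solution:
  B0: | IN={b, d, e} | OUT={c, d, e}
  B1: | IN={c, d, e} | OUT={b, c, d, e}
  B2: | IN={b, c, d, e} | OUT={b, e, f}
  B3: | IN={b, e, f} | OUT={b, e, f}
  B4: | IN={b, f} | OUT={b, e, f}
  B5: | IN={b, e, f} | OUT={a}
  B6: | IN={a} | OUT={}
  B7: | IN={} | OUT={}

Merge at B5: OUT[B5] = IN[B6] = {a}
Applying B5's transfer function to that OUT value gives IN[B5] (row B5 above).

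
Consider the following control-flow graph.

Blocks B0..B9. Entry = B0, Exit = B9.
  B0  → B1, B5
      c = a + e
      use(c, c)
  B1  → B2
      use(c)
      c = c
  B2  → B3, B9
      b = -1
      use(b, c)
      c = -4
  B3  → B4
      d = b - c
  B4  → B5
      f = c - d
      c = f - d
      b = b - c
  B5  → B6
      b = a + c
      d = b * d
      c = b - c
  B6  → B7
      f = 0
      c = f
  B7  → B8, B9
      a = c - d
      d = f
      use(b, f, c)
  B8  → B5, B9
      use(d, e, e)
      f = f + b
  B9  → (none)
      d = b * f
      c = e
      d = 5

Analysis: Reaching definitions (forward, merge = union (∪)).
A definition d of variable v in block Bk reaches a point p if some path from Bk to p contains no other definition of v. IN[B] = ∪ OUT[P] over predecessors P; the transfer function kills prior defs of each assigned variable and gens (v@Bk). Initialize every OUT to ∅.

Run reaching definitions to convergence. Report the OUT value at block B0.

Answer: {c@B0}

Derivation:
Fixpoint table:
  B0:   IN={}   OUT={c@B0}
  B1:   IN={c@B0}   OUT={c@B1}
  B2:   IN={c@B1}   OUT={b@B2, c@B2}
  B3:   IN={b@B2, c@B2}   OUT={b@B2, c@B2, d@B3}
  B4:   IN={b@B2, c@B2, d@B3}   OUT={b@B4, c@B4, d@B3, f@B4}
  B5:   IN={a@B7, b@B4, b@B5, c@B0, c@B4, c@B6, d@B3, d@B7, f@B4, f@B8}   OUT={a@B7, b@B5, c@B5, d@B5, f@B4, f@B8}
  B6:   IN={a@B7, b@B5, c@B5, d@B5, f@B4, f@B8}   OUT={a@B7, b@B5, c@B6, d@B5, f@B6}
  B7:   IN={a@B7, b@B5, c@B6, d@B5, f@B6}   OUT={a@B7, b@B5, c@B6, d@B7, f@B6}
  B8:   IN={a@B7, b@B5, c@B6, d@B7, f@B6}   OUT={a@B7, b@B5, c@B6, d@B7, f@B8}
  B9:   IN={a@B7, b@B2, b@B5, c@B2, c@B6, d@B7, f@B6, f@B8}   OUT={a@B7, b@B2, b@B5, c@B9, d@B9, f@B6, f@B8}

B0 is the boundary node: IN[B0] = {}
Applying B0's transfer function to that IN value gives OUT[B0] (row B0 above).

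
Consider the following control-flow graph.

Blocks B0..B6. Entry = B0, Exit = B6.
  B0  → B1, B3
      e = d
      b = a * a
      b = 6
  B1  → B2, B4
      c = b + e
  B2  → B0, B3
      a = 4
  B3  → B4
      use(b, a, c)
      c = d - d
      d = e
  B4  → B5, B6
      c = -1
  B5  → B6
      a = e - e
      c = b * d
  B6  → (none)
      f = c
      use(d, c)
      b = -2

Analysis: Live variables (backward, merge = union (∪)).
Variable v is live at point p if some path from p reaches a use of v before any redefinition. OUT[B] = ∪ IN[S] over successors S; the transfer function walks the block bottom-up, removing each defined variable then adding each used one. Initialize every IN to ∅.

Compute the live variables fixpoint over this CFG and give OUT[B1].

Answer: {b, c, d, e}

Trace:
Per-block solution:
  B0:  IN={a, c, d}  OUT={a, b, c, d, e}
  B1:  IN={b, d, e}  OUT={b, c, d, e}
  B2:  IN={b, c, d, e}  OUT={a, b, c, d, e}
  B3:  IN={a, b, c, d, e}  OUT={b, d, e}
  B4:  IN={b, d, e}  OUT={b, c, d, e}
  B5:  IN={b, d, e}  OUT={c, d}
  B6:  IN={c, d}  OUT={}

Merge at B1: OUT[B1] = IN[B2] ⊔ IN[B4] = {b, c, d, e}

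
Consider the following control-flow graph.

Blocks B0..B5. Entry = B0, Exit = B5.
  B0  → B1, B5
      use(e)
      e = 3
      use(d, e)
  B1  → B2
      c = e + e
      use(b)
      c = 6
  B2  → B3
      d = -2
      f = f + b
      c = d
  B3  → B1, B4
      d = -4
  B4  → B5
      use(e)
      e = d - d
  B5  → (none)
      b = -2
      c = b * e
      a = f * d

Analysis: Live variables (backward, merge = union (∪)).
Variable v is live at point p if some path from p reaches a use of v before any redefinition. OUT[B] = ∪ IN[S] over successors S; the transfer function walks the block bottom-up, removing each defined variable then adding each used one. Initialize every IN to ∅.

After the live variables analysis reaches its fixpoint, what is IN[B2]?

Answer: {b, e, f}

Derivation:
Converged values:
  B0: | IN={b, d, e, f} | OUT={b, d, e, f}
  B1: | IN={b, e, f} | OUT={b, e, f}
  B2: | IN={b, e, f} | OUT={b, e, f}
  B3: | IN={b, e, f} | OUT={b, d, e, f}
  B4: | IN={d, e, f} | OUT={d, e, f}
  B5: | IN={d, e, f} | OUT={}

Merge at B2: OUT[B2] = IN[B3] = {b, e, f}
Applying B2's transfer function to that OUT value gives IN[B2] (row B2 above).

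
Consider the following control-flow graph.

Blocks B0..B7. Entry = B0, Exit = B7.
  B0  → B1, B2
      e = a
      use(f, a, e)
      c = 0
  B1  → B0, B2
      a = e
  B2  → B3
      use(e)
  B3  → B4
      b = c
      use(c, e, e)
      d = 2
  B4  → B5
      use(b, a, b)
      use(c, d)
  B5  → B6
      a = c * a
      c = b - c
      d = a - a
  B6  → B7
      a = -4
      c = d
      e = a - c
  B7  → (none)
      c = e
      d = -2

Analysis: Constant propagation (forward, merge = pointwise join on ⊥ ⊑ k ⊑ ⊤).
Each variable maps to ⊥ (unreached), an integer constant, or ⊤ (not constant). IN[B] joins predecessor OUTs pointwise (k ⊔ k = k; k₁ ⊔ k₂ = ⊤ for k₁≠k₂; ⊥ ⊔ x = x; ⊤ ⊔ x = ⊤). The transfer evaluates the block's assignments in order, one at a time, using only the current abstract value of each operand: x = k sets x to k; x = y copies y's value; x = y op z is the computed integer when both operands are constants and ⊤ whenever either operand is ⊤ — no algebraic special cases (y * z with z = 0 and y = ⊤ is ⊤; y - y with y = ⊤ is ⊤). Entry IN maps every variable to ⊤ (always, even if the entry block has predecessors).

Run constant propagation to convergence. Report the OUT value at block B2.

Answer: {a: ⊤, b: ⊤, c: 0, d: ⊤, e: ⊤, f: ⊤}

Trace:
Per-block solution:
  B0:   IN=(all ⊤)   OUT={c:0; rest ⊤}
  B1:   IN={c:0; rest ⊤}   OUT={c:0; rest ⊤}
  B2:   IN={c:0; rest ⊤}   OUT={c:0; rest ⊤}
  B3:   IN={c:0; rest ⊤}   OUT={b:0, c:0, d:2; rest ⊤}
  B4:   IN={b:0, c:0, d:2; rest ⊤}   OUT={b:0, c:0, d:2; rest ⊤}
  B5:   IN={b:0, c:0, d:2; rest ⊤}   OUT={b:0, c:0; rest ⊤}
  B6:   IN={b:0, c:0; rest ⊤}   OUT={a:-4, b:0; rest ⊤}
  B7:   IN={a:-4, b:0; rest ⊤}   OUT={a:-4, b:0, d:-2; rest ⊤}

Merge at B2: IN[B2] = OUT[B0] ⊔ OUT[B1] = {a: ⊤, b: ⊤, c: 0, d: ⊤, e: ⊤, f: ⊤}
Applying B2's transfer function to that IN value gives OUT[B2] (row B2 above).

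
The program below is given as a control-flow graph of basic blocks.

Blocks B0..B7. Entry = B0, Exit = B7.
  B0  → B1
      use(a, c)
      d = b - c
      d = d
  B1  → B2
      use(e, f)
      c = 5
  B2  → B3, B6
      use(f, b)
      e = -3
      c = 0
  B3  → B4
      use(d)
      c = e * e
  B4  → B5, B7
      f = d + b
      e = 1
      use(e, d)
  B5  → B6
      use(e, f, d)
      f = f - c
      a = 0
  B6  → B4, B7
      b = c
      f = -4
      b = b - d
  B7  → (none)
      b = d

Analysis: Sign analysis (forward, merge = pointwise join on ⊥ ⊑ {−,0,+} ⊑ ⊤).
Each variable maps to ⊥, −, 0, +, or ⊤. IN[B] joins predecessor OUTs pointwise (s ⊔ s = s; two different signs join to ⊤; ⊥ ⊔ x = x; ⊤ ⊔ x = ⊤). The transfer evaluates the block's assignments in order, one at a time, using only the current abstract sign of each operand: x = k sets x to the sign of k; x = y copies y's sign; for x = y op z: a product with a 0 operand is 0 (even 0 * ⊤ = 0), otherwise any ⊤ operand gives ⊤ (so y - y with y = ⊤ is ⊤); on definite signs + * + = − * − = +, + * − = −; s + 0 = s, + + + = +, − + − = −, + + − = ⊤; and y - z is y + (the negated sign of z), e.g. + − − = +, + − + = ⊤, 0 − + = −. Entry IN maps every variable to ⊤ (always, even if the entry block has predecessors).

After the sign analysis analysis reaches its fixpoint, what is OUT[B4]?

Fixpoint table:
  B0:  IN=(all ⊤)  OUT=(all ⊤)
  B1:  IN=(all ⊤)  OUT={c:+; rest ⊤}
  B2:  IN={c:+; rest ⊤}  OUT={c:0, e:-; rest ⊤}
  B3:  IN={c:0, e:-; rest ⊤}  OUT={c:+, e:-; rest ⊤}
  B4:  IN=(all ⊤)  OUT={e:+; rest ⊤}
  B5:  IN={e:+; rest ⊤}  OUT={a:0, e:+; rest ⊤}
  B6:  IN=(all ⊤)  OUT={f:-; rest ⊤}
  B7:  IN=(all ⊤)  OUT=(all ⊤)

Merge at B4: IN[B4] = OUT[B3] ⊔ OUT[B6] = {a: ⊤, b: ⊤, c: ⊤, d: ⊤, e: ⊤, f: ⊤}
Applying B4's transfer function to that IN value gives OUT[B4] (row B4 above).

Answer: {a: ⊤, b: ⊤, c: ⊤, d: ⊤, e: +, f: ⊤}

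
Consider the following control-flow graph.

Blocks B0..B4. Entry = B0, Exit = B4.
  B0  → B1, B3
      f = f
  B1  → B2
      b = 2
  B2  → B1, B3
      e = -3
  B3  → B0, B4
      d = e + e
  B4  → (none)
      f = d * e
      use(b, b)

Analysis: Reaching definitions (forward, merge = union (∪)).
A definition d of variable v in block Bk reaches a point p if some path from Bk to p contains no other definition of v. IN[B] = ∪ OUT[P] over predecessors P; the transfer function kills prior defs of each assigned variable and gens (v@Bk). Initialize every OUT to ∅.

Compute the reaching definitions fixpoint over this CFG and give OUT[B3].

Converged values:
  B0:  IN={b@B1, d@B3, e@B2, f@B0}  OUT={b@B1, d@B3, e@B2, f@B0}
  B1:  IN={b@B1, d@B3, e@B2, f@B0}  OUT={b@B1, d@B3, e@B2, f@B0}
  B2:  IN={b@B1, d@B3, e@B2, f@B0}  OUT={b@B1, d@B3, e@B2, f@B0}
  B3:  IN={b@B1, d@B3, e@B2, f@B0}  OUT={b@B1, d@B3, e@B2, f@B0}
  B4:  IN={b@B1, d@B3, e@B2, f@B0}  OUT={b@B1, d@B3, e@B2, f@B4}

Merge at B3: IN[B3] = OUT[B0] ⊔ OUT[B2] = {b@B1, d@B3, e@B2, f@B0}
Applying B3's transfer function to that IN value gives OUT[B3] (row B3 above).

Answer: {b@B1, d@B3, e@B2, f@B0}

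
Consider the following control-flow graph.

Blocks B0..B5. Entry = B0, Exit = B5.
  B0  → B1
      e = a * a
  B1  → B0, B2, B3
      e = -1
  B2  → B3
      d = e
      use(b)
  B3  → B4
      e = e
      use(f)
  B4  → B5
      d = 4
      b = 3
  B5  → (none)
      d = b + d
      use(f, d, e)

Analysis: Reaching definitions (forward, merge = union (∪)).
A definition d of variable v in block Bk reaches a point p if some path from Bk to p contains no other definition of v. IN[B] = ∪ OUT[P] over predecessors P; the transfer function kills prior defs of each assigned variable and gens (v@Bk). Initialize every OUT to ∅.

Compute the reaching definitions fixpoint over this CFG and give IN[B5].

Answer: {b@B4, d@B4, e@B3}

Derivation:
Converged values:
  B0: | IN={e@B1} | OUT={e@B0}
  B1: | IN={e@B0} | OUT={e@B1}
  B2: | IN={e@B1} | OUT={d@B2, e@B1}
  B3: | IN={d@B2, e@B1} | OUT={d@B2, e@B3}
  B4: | IN={d@B2, e@B3} | OUT={b@B4, d@B4, e@B3}
  B5: | IN={b@B4, d@B4, e@B3} | OUT={b@B4, d@B5, e@B3}

Merge at B5: IN[B5] = OUT[B4] = {b@B4, d@B4, e@B3}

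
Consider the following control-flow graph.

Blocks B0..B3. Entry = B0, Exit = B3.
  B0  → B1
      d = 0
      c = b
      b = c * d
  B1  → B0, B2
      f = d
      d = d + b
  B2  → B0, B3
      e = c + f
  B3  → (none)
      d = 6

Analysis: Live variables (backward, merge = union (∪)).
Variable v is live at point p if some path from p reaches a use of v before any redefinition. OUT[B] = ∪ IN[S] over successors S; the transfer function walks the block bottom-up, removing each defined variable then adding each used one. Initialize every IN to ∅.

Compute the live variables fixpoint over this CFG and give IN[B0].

Fixpoint table:
  B0:  IN={b}  OUT={b, c, d}
  B1:  IN={b, c, d}  OUT={b, c, f}
  B2:  IN={b, c, f}  OUT={b}
  B3:  IN={}  OUT={}

Merge at B0: OUT[B0] = IN[B1] = {b, c, d}
Applying B0's transfer function to that OUT value gives IN[B0] (row B0 above).

Answer: {b}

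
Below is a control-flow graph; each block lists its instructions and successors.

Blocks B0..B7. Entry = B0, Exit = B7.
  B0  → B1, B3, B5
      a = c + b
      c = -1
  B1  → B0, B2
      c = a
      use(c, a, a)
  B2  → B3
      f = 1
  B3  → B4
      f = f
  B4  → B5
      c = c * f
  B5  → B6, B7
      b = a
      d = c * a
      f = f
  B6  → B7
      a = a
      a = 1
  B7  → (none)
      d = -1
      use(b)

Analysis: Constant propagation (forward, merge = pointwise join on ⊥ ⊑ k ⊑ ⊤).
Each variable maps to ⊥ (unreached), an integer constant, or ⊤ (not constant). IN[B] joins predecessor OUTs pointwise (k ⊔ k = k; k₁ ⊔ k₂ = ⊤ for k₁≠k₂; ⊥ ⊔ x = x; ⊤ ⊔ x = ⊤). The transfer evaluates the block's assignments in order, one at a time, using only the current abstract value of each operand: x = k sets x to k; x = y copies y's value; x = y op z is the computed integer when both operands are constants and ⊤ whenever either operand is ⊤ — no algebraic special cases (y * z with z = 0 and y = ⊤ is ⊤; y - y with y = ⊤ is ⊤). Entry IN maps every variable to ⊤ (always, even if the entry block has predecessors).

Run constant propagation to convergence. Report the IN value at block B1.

Fixpoint table:
  B0:   IN=(all ⊤)   OUT={c:-1; rest ⊤}
  B1:   IN={c:-1; rest ⊤}   OUT=(all ⊤)
  B2:   IN=(all ⊤)   OUT={f:1; rest ⊤}
  B3:   IN=(all ⊤)   OUT=(all ⊤)
  B4:   IN=(all ⊤)   OUT=(all ⊤)
  B5:   IN=(all ⊤)   OUT=(all ⊤)
  B6:   IN=(all ⊤)   OUT={a:1; rest ⊤}
  B7:   IN=(all ⊤)   OUT={d:-1; rest ⊤}

Merge at B1: IN[B1] = OUT[B0] = {a: ⊤, b: ⊤, c: -1, d: ⊤, e: ⊤, f: ⊤}

Answer: {a: ⊤, b: ⊤, c: -1, d: ⊤, e: ⊤, f: ⊤}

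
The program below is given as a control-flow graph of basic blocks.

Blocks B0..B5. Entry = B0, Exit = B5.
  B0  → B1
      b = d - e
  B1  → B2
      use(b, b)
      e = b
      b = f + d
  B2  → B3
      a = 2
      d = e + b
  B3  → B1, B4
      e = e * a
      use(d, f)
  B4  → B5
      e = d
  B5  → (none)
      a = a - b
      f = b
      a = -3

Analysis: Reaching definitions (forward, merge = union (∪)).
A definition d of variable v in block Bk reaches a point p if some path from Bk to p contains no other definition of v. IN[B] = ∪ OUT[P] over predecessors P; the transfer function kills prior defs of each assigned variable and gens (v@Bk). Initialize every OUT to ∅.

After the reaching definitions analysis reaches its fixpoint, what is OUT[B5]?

Fixpoint table:
  B0:  IN={}  OUT={b@B0}
  B1:  IN={a@B2, b@B0, b@B1, d@B2, e@B3}  OUT={a@B2, b@B1, d@B2, e@B1}
  B2:  IN={a@B2, b@B1, d@B2, e@B1}  OUT={a@B2, b@B1, d@B2, e@B1}
  B3:  IN={a@B2, b@B1, d@B2, e@B1}  OUT={a@B2, b@B1, d@B2, e@B3}
  B4:  IN={a@B2, b@B1, d@B2, e@B3}  OUT={a@B2, b@B1, d@B2, e@B4}
  B5:  IN={a@B2, b@B1, d@B2, e@B4}  OUT={a@B5, b@B1, d@B2, e@B4, f@B5}

Merge at B5: IN[B5] = OUT[B4] = {a@B2, b@B1, d@B2, e@B4}
Applying B5's transfer function to that IN value gives OUT[B5] (row B5 above).

Answer: {a@B5, b@B1, d@B2, e@B4, f@B5}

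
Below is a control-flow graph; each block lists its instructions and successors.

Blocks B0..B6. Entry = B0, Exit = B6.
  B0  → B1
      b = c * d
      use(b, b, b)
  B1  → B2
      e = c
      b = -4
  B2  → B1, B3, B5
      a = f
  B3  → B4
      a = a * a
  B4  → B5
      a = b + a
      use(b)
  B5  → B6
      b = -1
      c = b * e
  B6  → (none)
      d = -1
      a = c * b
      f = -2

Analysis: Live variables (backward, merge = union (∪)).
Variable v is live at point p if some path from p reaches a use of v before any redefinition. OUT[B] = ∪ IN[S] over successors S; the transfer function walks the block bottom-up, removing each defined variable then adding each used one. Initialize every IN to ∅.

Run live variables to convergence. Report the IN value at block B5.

Per-block solution:
  B0: | IN={c, d, f} | OUT={c, f}
  B1: | IN={c, f} | OUT={b, c, e, f}
  B2: | IN={b, c, e, f} | OUT={a, b, c, e, f}
  B3: | IN={a, b, e} | OUT={a, b, e}
  B4: | IN={a, b, e} | OUT={e}
  B5: | IN={e} | OUT={b, c}
  B6: | IN={b, c} | OUT={}

Merge at B5: OUT[B5] = IN[B6] = {b, c}
Applying B5's transfer function to that OUT value gives IN[B5] (row B5 above).

Answer: {e}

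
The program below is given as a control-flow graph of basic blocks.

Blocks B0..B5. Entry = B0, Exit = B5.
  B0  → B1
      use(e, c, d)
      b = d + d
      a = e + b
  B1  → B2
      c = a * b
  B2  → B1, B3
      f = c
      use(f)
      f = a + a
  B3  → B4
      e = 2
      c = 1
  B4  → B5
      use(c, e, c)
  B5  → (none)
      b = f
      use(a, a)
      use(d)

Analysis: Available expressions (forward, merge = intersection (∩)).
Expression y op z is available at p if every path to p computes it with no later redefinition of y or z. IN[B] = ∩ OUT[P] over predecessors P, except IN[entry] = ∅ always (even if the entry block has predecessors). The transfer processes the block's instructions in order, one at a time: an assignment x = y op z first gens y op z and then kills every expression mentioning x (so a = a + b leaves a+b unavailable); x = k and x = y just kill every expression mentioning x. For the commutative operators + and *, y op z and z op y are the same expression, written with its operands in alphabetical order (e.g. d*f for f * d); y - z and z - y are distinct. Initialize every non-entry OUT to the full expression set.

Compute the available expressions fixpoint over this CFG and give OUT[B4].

Converged values:
  B0:  IN={}  OUT={b+e, d+d}
  B1:  IN={b+e, d+d}  OUT={a*b, b+e, d+d}
  B2:  IN={a*b, b+e, d+d}  OUT={a*b, a+a, b+e, d+d}
  B3:  IN={a*b, a+a, b+e, d+d}  OUT={a*b, a+a, d+d}
  B4:  IN={a*b, a+a, d+d}  OUT={a*b, a+a, d+d}
  B5:  IN={a*b, a+a, d+d}  OUT={a+a, d+d}

Merge at B4: IN[B4] = OUT[B3] = {a*b, a+a, d+d}
Applying B4's transfer function to that IN value gives OUT[B4] (row B4 above).

Answer: {a*b, a+a, d+d}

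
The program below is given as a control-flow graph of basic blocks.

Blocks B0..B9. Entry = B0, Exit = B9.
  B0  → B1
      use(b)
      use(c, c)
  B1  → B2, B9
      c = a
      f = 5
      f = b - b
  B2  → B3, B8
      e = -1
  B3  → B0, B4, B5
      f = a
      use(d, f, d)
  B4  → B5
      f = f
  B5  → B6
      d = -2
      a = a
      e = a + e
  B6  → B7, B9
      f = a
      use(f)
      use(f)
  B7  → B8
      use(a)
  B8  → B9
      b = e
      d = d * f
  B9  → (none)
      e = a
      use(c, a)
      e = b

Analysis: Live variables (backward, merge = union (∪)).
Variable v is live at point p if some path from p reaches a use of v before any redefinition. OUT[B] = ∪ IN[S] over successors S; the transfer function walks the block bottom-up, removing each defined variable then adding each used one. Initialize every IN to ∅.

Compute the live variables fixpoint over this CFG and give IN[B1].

Fixpoint table:
  B0:   IN={a, b, c, d}   OUT={a, b, d}
  B1:   IN={a, b, d}   OUT={a, b, c, d, f}
  B2:   IN={a, b, c, d, f}   OUT={a, b, c, d, e, f}
  B3:   IN={a, b, c, d, e}   OUT={a, b, c, d, e, f}
  B4:   IN={a, b, c, e, f}   OUT={a, b, c, e}
  B5:   IN={a, b, c, e}   OUT={a, b, c, d, e}
  B6:   IN={a, b, c, d, e}   OUT={a, b, c, d, e, f}
  B7:   IN={a, c, d, e, f}   OUT={a, c, d, e, f}
  B8:   IN={a, c, d, e, f}   OUT={a, b, c}
  B9:   IN={a, b, c}   OUT={}

Merge at B1: OUT[B1] = IN[B2] ⊔ IN[B9] = {a, b, c, d, f}
Applying B1's transfer function to that OUT value gives IN[B1] (row B1 above).

Answer: {a, b, d}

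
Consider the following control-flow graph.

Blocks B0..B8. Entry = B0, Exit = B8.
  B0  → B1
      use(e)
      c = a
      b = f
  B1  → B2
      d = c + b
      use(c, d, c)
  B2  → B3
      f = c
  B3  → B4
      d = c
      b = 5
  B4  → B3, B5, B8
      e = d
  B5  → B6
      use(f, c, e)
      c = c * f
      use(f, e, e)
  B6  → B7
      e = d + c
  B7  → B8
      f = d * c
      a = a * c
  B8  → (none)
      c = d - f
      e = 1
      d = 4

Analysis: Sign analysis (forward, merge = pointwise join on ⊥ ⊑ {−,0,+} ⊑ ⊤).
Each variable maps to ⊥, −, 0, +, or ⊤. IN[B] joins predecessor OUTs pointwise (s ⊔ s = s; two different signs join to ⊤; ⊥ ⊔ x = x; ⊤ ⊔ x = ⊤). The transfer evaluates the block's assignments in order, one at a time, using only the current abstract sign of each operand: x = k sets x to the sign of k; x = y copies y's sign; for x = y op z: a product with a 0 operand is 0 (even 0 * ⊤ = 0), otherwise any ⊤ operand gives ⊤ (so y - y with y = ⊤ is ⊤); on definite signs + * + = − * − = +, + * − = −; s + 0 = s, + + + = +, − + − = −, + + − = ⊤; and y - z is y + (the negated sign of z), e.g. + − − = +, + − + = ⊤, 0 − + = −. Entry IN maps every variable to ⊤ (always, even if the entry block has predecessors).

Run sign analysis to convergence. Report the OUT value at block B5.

Converged values:
  B0:   IN=(all ⊤)   OUT=(all ⊤)
  B1:   IN=(all ⊤)   OUT=(all ⊤)
  B2:   IN=(all ⊤)   OUT=(all ⊤)
  B3:   IN=(all ⊤)   OUT={b:+; rest ⊤}
  B4:   IN={b:+; rest ⊤}   OUT={b:+; rest ⊤}
  B5:   IN={b:+; rest ⊤}   OUT={b:+; rest ⊤}
  B6:   IN={b:+; rest ⊤}   OUT={b:+; rest ⊤}
  B7:   IN={b:+; rest ⊤}   OUT={b:+; rest ⊤}
  B8:   IN={b:+; rest ⊤}   OUT={b:+, d:+, e:+; rest ⊤}

Merge at B5: IN[B5] = OUT[B4] = {a: ⊤, b: +, c: ⊤, d: ⊤, e: ⊤, f: ⊤}
Applying B5's transfer function to that IN value gives OUT[B5] (row B5 above).

Answer: {a: ⊤, b: +, c: ⊤, d: ⊤, e: ⊤, f: ⊤}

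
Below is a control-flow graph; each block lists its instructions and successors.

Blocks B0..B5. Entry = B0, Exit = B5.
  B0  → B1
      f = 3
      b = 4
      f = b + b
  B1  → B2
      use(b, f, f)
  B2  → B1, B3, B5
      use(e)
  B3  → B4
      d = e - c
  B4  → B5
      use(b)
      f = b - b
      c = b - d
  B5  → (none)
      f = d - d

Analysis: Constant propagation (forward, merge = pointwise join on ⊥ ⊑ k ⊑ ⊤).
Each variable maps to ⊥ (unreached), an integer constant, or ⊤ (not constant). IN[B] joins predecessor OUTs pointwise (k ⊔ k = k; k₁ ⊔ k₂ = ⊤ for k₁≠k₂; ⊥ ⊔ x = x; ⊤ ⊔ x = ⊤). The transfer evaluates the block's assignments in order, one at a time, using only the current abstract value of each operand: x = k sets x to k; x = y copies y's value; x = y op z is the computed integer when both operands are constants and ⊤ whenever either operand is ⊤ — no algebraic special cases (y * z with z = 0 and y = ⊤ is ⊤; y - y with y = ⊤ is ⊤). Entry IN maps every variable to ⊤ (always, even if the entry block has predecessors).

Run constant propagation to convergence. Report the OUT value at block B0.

Fixpoint table:
  B0:  IN=(all ⊤)  OUT={b:4, f:8; rest ⊤}
  B1:  IN={b:4, f:8; rest ⊤}  OUT={b:4, f:8; rest ⊤}
  B2:  IN={b:4, f:8; rest ⊤}  OUT={b:4, f:8; rest ⊤}
  B3:  IN={b:4, f:8; rest ⊤}  OUT={b:4, f:8; rest ⊤}
  B4:  IN={b:4, f:8; rest ⊤}  OUT={b:4, f:0; rest ⊤}
  B5:  IN={b:4; rest ⊤}  OUT={b:4; rest ⊤}

B0 is the boundary node: IN[B0] = {a: ⊤, b: ⊤, c: ⊤, d: ⊤, e: ⊤, f: ⊤}
Applying B0's transfer function to that IN value gives OUT[B0] (row B0 above).

Answer: {a: ⊤, b: 4, c: ⊤, d: ⊤, e: ⊤, f: 8}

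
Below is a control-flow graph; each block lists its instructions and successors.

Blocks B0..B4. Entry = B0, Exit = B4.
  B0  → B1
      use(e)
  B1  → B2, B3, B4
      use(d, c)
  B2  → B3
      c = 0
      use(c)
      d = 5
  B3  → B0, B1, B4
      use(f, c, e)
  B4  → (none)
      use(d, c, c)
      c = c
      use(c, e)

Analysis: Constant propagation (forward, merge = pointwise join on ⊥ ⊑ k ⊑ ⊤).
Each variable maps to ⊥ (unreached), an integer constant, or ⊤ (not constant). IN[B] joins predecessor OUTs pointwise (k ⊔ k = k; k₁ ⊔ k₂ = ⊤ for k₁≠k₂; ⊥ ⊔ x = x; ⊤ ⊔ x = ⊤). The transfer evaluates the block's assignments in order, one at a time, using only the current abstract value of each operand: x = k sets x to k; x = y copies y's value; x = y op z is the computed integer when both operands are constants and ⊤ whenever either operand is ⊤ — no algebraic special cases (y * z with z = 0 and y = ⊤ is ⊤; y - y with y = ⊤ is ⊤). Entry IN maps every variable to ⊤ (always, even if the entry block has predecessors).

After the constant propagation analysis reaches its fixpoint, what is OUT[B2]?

Answer: {a: ⊤, b: ⊤, c: 0, d: 5, e: ⊤, f: ⊤}

Derivation:
Converged values:
  B0:  IN=(all ⊤)  OUT=(all ⊤)
  B1:  IN=(all ⊤)  OUT=(all ⊤)
  B2:  IN=(all ⊤)  OUT={c:0, d:5; rest ⊤}
  B3:  IN=(all ⊤)  OUT=(all ⊤)
  B4:  IN=(all ⊤)  OUT=(all ⊤)

Merge at B2: IN[B2] = OUT[B1] = {a: ⊤, b: ⊤, c: ⊤, d: ⊤, e: ⊤, f: ⊤}
Applying B2's transfer function to that IN value gives OUT[B2] (row B2 above).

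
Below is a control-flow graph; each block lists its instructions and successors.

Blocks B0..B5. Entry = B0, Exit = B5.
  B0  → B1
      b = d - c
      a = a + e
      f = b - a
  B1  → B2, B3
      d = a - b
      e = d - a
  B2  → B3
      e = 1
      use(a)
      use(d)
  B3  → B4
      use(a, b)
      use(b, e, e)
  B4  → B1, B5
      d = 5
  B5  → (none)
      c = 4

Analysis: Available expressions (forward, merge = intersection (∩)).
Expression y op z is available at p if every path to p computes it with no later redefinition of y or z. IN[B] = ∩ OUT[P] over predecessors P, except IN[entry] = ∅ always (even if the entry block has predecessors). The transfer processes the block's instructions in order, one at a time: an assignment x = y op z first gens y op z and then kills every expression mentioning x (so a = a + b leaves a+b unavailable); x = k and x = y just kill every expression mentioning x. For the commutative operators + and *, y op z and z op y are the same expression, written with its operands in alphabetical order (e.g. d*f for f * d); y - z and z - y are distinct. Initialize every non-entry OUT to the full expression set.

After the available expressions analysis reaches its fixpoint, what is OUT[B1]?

Per-block solution:
  B0:  IN={}  OUT={b-a, d-c}
  B1:  IN={b-a}  OUT={a-b, b-a, d-a}
  B2:  IN={a-b, b-a, d-a}  OUT={a-b, b-a, d-a}
  B3:  IN={a-b, b-a, d-a}  OUT={a-b, b-a, d-a}
  B4:  IN={a-b, b-a, d-a}  OUT={a-b, b-a}
  B5:  IN={a-b, b-a}  OUT={a-b, b-a}

Merge at B1: IN[B1] = OUT[B0] ∩ OUT[B4] = {b-a}
Applying B1's transfer function to that IN value gives OUT[B1] (row B1 above).

Answer: {a-b, b-a, d-a}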